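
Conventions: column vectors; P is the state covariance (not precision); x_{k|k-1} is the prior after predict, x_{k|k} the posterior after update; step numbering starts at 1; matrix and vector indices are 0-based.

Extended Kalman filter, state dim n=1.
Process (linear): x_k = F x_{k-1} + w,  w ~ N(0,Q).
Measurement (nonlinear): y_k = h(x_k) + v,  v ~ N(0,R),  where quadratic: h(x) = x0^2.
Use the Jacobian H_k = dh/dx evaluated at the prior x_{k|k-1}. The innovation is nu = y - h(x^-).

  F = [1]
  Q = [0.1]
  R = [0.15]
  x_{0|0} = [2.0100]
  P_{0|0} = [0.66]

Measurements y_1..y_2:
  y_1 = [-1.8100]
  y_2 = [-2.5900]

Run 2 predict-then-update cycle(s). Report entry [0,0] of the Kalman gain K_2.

step 1: x^-=[2.0100]  P^-=[0.7600]  H_jac=[4.0200]  S=[12.4319]  K=[0.2458]  nu=[-5.8501]  x^+=[0.5723]  P^+=[0.0092]
step 2: x^-=[0.5723]  P^-=[0.1092]  H_jac=[1.1446]  S=[0.2930]  K=[0.4264]  nu=[-2.9175]  x^+=[-0.6718]  P^+=[0.0559]

K[0,0] = 0.4264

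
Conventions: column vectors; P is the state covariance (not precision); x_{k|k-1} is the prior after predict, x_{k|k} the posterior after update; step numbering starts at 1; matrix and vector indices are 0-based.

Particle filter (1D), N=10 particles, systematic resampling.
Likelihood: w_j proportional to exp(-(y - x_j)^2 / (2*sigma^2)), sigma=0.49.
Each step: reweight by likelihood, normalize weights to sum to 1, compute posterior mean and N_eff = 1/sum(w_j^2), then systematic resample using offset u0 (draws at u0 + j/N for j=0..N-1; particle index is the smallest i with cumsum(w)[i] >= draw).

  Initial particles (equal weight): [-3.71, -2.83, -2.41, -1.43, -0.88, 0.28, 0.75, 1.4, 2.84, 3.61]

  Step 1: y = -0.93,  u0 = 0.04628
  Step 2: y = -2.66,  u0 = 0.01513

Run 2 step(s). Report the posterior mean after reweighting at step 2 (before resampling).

step 1: w=[0.0000, 0.0003, 0.0063, 0.3601, 0.6028, 0.0287, 0.0017, 0.0000, 0.0000, 0.0000]  mean=-1.0522  Neff=2.0246  idx=[3, 3, 3, 3, 4, 4, 4, 4, 4, 4]
step 2: w=[0.2386, 0.2386, 0.2386, 0.2386, 0.0076, 0.0076, 0.0076, 0.0076, 0.0076, 0.0076]  mean=-1.4049  Neff=4.3843  idx=[0, 0, 0, 1, 1, 2, 2, 2, 3, 3]

post_mean = -1.4049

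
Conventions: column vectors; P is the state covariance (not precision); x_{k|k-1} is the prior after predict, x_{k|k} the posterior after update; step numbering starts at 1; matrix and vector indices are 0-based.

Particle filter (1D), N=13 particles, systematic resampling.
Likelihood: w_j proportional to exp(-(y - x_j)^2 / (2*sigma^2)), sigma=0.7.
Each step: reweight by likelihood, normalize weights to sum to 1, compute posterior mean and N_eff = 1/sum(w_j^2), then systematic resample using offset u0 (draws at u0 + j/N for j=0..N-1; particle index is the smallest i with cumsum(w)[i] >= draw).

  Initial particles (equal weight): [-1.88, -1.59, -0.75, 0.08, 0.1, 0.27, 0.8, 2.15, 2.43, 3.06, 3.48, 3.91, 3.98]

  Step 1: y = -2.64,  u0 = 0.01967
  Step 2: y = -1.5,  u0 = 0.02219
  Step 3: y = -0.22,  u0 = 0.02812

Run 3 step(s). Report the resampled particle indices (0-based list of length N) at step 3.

step 1: w=[0.6118, 0.3581, 0.0288, 0.0006, 0.0005, 0.0002, 0.0000, 0.0000, 0.0000, 0.0000, 0.0000, 0.0000, 0.0000]  mean=-1.7410  Neff=1.9867  idx=[0, 0, 0, 0, 0, 0, 0, 0, 1, 1, 1, 1, 1]
step 2: w=[0.0727, 0.0727, 0.0727, 0.0727, 0.0727, 0.0727, 0.0727, 0.0727, 0.0836, 0.0836, 0.0836, 0.0836, 0.0836]  mean=-1.7588  Neff=12.9390  idx=[0, 1, 2, 3, 4, 5, 6, 7, 8, 9, 10, 11, 12]
step 3: w=[0.0494, 0.0494, 0.0494, 0.0494, 0.0494, 0.0494, 0.0494, 0.0494, 0.1210, 0.1210, 0.1210, 0.1210, 0.1210]  mean=-1.7045  Neff=10.7854  idx=[0, 2, 3, 5, 6, 8, 8, 9, 10, 10, 11, 11, 12]

resampled_idx = [0, 2, 3, 5, 6, 8, 8, 9, 10, 10, 11, 11, 12]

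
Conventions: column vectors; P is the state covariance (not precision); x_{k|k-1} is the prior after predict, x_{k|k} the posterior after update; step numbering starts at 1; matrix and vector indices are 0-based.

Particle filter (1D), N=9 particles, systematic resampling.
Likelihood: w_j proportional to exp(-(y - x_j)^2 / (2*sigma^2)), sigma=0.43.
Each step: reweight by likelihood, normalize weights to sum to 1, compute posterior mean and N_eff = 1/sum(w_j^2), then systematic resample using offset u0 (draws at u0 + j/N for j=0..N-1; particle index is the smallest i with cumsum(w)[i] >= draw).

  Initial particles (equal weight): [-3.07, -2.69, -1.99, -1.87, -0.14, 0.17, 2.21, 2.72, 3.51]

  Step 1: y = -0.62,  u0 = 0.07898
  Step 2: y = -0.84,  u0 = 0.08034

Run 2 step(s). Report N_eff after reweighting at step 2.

N_eff = 7.8587

step 1: w=[0.0000, 0.0000, 0.0084, 0.0197, 0.7227, 0.2492, 0.0000, 0.0000, 0.0000]  mean=-0.1124  Neff=1.7100  idx=[4, 4, 4, 4, 4, 4, 4, 5, 5]
step 2: w=[0.1337, 0.1337, 0.1337, 0.1337, 0.1337, 0.1337, 0.1337, 0.0319, 0.0319]  mean=-0.1202  Neff=7.8587  idx=[0, 1, 2, 3, 3, 4, 5, 6, 8]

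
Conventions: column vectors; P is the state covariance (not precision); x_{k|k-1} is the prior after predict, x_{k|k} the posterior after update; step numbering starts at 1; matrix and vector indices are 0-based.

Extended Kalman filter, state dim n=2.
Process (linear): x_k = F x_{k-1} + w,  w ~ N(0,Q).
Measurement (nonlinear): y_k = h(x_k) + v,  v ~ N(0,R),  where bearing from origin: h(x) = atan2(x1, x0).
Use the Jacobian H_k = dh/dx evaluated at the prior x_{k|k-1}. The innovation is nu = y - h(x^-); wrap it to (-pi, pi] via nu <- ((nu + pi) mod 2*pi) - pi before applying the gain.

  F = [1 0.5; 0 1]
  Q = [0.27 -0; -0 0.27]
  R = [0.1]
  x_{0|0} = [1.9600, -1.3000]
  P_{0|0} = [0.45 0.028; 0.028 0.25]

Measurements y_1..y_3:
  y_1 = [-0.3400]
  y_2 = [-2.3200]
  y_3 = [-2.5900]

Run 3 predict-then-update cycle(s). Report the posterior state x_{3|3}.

x_post = [-1.8106, -2.1513]

step 1: x^-=[1.3100, -1.3000]  P^-=[0.8105 0.1530; 0.1530 0.5200]  H_jac=[0.3817 0.3846]  S=[0.3399]  K=[1.0832; 0.7602]  nu=[0.4416]  x^+=[1.7883, -0.9643]  P^+=[0.4117 -0.1269; -0.1269 0.3236]
step 2: x^-=[1.3061, -0.9643]  P^-=[0.6357 0.0349; 0.0349 0.5936]  H_jac=[0.3658 0.4955]  S=[0.3435]  K=[0.7274; 0.8935]  nu=[-1.6840]  x^+=[0.0812, -2.4690]  P^+=[0.4539 -0.1883; -0.1883 0.3194]
step 3: x^-=[-1.1533, -2.4690]  P^-=[0.6154 -0.0287; -0.0287 0.5894]  H_jac=[0.3325 -0.1553]  S=[0.1852]  K=[1.1288; -0.5457]  nu=[-0.5822]  x^+=[-1.8106, -2.1513]  P^+=[0.3794 0.0854; 0.0854 0.5342]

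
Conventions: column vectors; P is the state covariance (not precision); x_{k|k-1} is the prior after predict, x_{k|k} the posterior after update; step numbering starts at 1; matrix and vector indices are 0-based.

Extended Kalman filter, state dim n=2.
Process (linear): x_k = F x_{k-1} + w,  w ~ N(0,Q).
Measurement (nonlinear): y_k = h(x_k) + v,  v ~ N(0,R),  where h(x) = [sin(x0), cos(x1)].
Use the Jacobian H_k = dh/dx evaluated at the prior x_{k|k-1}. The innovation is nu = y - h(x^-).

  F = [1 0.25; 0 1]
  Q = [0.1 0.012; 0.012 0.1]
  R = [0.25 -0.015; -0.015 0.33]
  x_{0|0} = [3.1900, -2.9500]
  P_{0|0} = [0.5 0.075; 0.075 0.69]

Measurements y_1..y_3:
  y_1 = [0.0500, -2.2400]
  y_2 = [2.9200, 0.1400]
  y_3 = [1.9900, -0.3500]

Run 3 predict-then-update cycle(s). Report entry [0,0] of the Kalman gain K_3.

K[0,0] = 0.6451

step 1: x^-=[2.4525, -2.9500]  P^-=[0.6806 0.2595; 0.2595 0.7900]  H_jac=[-0.7718 0.0000; 0.0000 0.1904]  S=[0.6555 -0.0531; -0.0531 0.3586]  K=[-0.7999 0.0193; -0.2749 0.3787]  nu=[-0.5858, -1.2583]  x^+=[2.8969, -3.2655]  P^+=[0.2595 0.0964; 0.0964 0.6780]
step 2: x^-=[2.0805, -3.2655]  P^-=[0.4500 0.2779; 0.2779 0.7780]  H_jac=[-0.4879 0.0000; 0.0000 -0.1236]  S=[0.3571 0.0018; 0.0018 0.3419]  K=[-0.6144 -0.0973; -0.3783 -0.2793]  nu=[2.0471, 1.1323]  x^+=[0.7127, -4.3562]  P^+=[0.3118 0.1852; 0.1852 0.6998]
step 3: x^-=[-0.3764, -4.3562]  P^-=[0.5482 0.3722; 0.3722 0.7998]  H_jac=[0.9300 0.0000; 0.0000 -0.9372]  S=[0.7241 -0.3394; -0.3394 1.0326]  K=[0.6451 -0.1258; 0.1628 -0.6725]  nu=[2.3576, -0.0013]  x^+=[1.1445, -3.9715]  P^+=[0.1754 0.0546; 0.0546 0.2394]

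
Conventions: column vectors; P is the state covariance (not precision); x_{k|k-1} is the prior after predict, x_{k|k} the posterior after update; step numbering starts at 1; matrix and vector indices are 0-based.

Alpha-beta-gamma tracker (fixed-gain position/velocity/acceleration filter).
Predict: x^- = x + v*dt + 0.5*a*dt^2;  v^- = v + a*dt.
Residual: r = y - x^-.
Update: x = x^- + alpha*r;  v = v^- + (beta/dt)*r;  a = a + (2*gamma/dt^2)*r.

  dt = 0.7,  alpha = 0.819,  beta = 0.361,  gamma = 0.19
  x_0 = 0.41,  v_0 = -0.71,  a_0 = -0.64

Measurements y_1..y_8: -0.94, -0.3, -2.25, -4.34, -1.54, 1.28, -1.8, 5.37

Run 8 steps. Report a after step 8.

a_post = 3.5371

step 1: x_pred=-0.2438  r=-0.6962  x^+=-0.8140  v^+=-1.5170  a^+=-1.1799
step 2: x_pred=-2.1650  r=1.8650  x^+=-0.6376  v^+=-1.3812  a^+=0.2664
step 3: x_pred=-1.5391  r=-0.7109  x^+=-2.1213  v^+=-1.5613  a^+=-0.2849
step 4: x_pred=-3.2840  r=-1.0560  x^+=-4.1489  v^+=-2.3053  a^+=-1.1038
step 5: x_pred=-6.0330  r=4.4930  x^+=-2.3532  v^+=-0.7608  a^+=2.3806
step 6: x_pred=-2.3026  r=3.5826  x^+=0.6316  v^+=2.7531  a^+=5.1589
step 7: x_pred=3.8227  r=-5.6227  x^+=-0.7823  v^+=3.4647  a^+=0.7985
step 8: x_pred=1.8386  r=3.5314  x^+=4.7308  v^+=5.8448  a^+=3.5371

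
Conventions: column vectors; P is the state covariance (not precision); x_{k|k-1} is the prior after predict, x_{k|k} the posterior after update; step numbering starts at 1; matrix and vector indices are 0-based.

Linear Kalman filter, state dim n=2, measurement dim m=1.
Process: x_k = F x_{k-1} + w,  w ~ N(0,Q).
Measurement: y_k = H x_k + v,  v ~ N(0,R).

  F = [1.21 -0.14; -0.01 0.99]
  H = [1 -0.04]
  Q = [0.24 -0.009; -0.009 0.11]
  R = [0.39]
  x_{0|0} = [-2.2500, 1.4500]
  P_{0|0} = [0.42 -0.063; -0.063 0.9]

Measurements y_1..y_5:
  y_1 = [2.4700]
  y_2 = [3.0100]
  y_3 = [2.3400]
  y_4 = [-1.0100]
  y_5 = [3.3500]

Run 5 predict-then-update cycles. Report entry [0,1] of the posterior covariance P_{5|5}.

P_post[0,1] = -0.0587

step 1: x^-=[-2.9255, 1.4580]  P^-=[0.8939 -0.2144; -0.2144 0.9934]  S=[1.3026]  K=[0.6928; -0.1951]  nu=[5.4538]  x^+=[0.8529, 0.3941]  P^+=[0.2687 -0.0383; -0.0383 0.9438]
step 2: x^-=[0.9769, 0.3816]  P^-=[0.6648 -0.1890; -0.1890 1.0358]  S=[1.0716]  K=[0.6275; -0.2151]  nu=[2.0484]  x^+=[2.2622, -0.0589]  P^+=[0.2429 -0.0444; -0.0444 0.9862]
step 3: x^-=[2.7455, -0.0809]  P^-=[0.6301 -0.2019; -0.2019 1.0775]  S=[1.0379]  K=[0.6148; -0.2361]  nu=[-0.4087]  x^+=[2.4942, 0.0155]  P^+=[0.2377 -0.0513; -0.0513 1.0197]
step 4: x^-=[3.0158, -0.0096]  P^-=[0.6254 -0.2147; -0.2147 1.1104]  S=[1.0344]  K=[0.6129; -0.2505]  nu=[-4.0262]  x^+=[0.5480, 0.9990]  P^+=[0.2368 -0.0559; -0.0559 1.0455]
step 5: x^-=[0.5232, 0.9836]  P^-=[0.6261 -0.2238; -0.2238 1.1359]  S=[1.0359]  K=[0.6131; -0.2599]  nu=[2.8661]  x^+=[2.2805, 0.2387]  P^+=[0.2368 -0.0587; -0.0587 1.0659]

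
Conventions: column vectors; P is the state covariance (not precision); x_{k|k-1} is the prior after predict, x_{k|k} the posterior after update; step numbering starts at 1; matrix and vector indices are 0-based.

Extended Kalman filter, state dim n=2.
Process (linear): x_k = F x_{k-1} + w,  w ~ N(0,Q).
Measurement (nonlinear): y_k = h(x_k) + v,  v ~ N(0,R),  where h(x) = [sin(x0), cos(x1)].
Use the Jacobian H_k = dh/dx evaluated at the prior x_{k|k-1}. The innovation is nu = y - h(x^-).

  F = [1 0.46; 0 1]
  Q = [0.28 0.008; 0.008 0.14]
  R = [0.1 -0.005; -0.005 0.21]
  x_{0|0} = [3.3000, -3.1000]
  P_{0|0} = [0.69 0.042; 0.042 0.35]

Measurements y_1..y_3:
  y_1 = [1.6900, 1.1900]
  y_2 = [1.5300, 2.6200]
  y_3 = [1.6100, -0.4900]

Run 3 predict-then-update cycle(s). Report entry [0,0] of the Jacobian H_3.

step 1: x^-=[1.8740, -3.1000]  P^-=[1.0827 0.2110; 0.2110 0.4900]  H_jac=[-0.2986 0.0000; 0.0000 0.0416]  S=[0.1965 -0.0076; -0.0076 0.2108]  K=[-1.6457 -0.0179; -0.3173 0.0852]  nu=[0.7356, 2.1891]  x^+=[0.6243, -3.1470]  P^+=[0.5509 0.1077; 0.1077 0.4683]
step 2: x^-=[-0.8233, -3.1470]  P^-=[1.0290 0.3311; 0.3311 0.6083]  H_jac=[0.6798 0.0000; 0.0000 -0.0054]  S=[0.5756 -0.0062; -0.0062 0.2100]  K=[1.2157 0.0275; 0.3910 -0.0040]  nu=[2.2634, 3.6200]  x^+=[2.0278, -2.2763]  P^+=[0.1786 0.0575; 0.0575 0.5202]
step 3: x^-=[0.9807, -2.2763]  P^-=[0.6216 0.3049; 0.3049 0.6602]  H_jac=[0.5565 0.0000; 0.0000 0.7613]  S=[0.2925 0.1242; 0.1242 0.5927]  K=[1.1156 0.1579; 0.2415 0.7975]  nu=[0.7791, 0.1584]  x^+=[1.8749, -1.9618]  P^+=[0.1991 0.0362; 0.0362 0.2184]

H_jac[0,0] = 0.5565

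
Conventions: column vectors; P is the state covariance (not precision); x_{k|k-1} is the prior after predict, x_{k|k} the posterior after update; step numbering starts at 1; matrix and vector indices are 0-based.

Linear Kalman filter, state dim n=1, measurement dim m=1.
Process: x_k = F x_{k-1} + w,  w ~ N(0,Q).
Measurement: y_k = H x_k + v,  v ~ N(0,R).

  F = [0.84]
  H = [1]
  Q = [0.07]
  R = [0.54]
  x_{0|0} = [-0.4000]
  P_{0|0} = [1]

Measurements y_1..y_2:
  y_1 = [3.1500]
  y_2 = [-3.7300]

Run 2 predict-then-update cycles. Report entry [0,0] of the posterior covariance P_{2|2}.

step 1: x^-=[-0.3360]  P^-=[0.7756]  S=[1.3156]  K=[0.5895]  nu=[3.4860]  x^+=[1.7191]  P^+=[0.3184]
step 2: x^-=[1.4441]  P^-=[0.2946]  S=[0.8346]  K=[0.3530]  nu=[-5.1741]  x^+=[-0.3824]  P^+=[0.1906]

P_post[0,0] = 0.1906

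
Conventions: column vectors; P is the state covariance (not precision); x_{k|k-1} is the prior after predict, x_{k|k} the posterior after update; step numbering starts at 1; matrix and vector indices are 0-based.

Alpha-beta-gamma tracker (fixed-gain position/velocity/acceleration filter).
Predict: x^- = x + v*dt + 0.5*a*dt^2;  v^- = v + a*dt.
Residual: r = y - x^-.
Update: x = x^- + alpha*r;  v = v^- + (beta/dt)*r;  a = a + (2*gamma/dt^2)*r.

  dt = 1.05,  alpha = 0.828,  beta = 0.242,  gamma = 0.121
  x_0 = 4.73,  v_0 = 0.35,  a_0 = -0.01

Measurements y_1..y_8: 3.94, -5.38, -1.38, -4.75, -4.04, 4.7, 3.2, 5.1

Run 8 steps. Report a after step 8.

a_post = 2.2955

step 1: x_pred=5.0920  r=-1.1520  x^+=4.1381  v^+=0.0740  a^+=-0.2629
step 2: x_pred=4.0709  r=-9.4509  x^+=-3.7544  v^+=-2.3802  a^+=-2.3374
step 3: x_pred=-7.5421  r=6.1621  x^+=-2.4399  v^+=-3.4142  a^+=-0.9848
step 4: x_pred=-6.5677  r=1.8177  x^+=-5.0626  v^+=-4.0293  a^+=-0.5858
step 5: x_pred=-9.6163  r=5.5763  x^+=-4.9991  v^+=-3.3591  a^+=0.6382
step 6: x_pred=-8.1744  r=12.8744  x^+=2.4856  v^+=0.2782  a^+=3.4642
step 7: x_pred=4.6874  r=-1.4874  x^+=3.4558  v^+=3.5728  a^+=3.1377
step 8: x_pred=8.9369  r=-3.8369  x^+=5.7600  v^+=5.9831  a^+=2.2955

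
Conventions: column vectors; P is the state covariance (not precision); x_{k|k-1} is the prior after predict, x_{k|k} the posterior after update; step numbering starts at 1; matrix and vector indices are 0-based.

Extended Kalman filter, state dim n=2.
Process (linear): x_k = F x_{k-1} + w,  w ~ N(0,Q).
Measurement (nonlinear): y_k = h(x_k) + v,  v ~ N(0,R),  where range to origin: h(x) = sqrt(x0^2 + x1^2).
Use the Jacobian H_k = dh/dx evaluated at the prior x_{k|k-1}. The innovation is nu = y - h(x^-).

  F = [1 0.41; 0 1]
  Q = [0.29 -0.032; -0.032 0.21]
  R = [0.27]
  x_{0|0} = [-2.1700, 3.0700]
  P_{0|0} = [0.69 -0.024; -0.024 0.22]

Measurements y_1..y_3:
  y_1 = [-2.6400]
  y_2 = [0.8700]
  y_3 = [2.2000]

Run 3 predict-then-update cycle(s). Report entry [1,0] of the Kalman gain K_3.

step 1: x^-=[-0.9113, 3.0700]  P^-=[0.9973 0.0342; 0.0342 0.4300]  H_jac=[-0.2846 0.9587]  S=[0.7273]  K=[-0.3451; 0.5534]  nu=[-5.8424]  x^+=[1.1052, -0.1633]  P^+=[0.9107 0.1731; 0.1731 0.2073]
step 2: x^-=[1.0382, -0.1633]  P^-=[1.3775 0.2261; 0.2261 0.4173]  H_jac=[0.9879 -0.1554]  S=[1.5549]  K=[0.8525; 0.1019]  nu=[-0.1810]  x^+=[0.8839, -0.1817]  P^+=[0.2473 0.0909; 0.0909 0.4011]
step 3: x^-=[0.8094, -0.1817]  P^-=[0.6793 0.2234; 0.2234 0.6111]  H_jac=[0.9757 -0.2191]  S=[0.8505]  K=[0.7217; 0.0989]  nu=[1.3704]  x^+=[1.7985, -0.0462]  P^+=[0.2363 0.1627; 0.1627 0.6028]

K[1,0] = 0.0989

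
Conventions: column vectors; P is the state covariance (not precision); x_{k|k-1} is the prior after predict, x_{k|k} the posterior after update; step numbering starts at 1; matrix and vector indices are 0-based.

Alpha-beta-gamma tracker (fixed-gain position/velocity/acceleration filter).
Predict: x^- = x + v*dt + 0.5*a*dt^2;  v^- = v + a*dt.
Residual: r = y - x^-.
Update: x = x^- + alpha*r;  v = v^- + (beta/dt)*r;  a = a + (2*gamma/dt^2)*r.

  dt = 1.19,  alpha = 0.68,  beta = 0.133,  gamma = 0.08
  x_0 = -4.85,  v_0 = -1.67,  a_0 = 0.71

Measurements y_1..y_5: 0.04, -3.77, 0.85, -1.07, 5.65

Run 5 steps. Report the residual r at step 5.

resid = 0.0319

step 1: x_pred=-6.3346  r=6.3746  x^+=-1.9999  v^+=-0.1126  a^+=1.4302
step 2: x_pred=-1.1212  r=-2.6488  x^+=-2.9224  v^+=1.2933  a^+=1.1310
step 3: x_pred=-0.5826  r=1.4326  x^+=0.3916  v^+=2.7993  a^+=1.2928
step 4: x_pred=4.6381  r=-5.7081  x^+=0.7566  v^+=3.6998  a^+=0.6479
step 5: x_pred=5.6181  r=0.0319  x^+=5.6398  v^+=4.4743  a^+=0.6515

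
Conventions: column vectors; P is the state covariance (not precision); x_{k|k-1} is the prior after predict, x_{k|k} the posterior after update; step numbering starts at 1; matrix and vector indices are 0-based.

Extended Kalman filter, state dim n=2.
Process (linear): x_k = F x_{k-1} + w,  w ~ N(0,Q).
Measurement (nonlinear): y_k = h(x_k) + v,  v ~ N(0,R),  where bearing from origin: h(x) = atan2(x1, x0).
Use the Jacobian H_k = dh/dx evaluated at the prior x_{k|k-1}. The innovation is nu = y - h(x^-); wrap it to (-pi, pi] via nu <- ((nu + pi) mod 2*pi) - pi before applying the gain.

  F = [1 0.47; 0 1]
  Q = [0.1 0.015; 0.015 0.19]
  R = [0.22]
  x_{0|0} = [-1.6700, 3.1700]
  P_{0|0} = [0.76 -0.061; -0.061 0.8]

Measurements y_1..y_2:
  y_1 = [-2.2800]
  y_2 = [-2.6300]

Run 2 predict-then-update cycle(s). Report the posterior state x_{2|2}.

step 1: x^-=[-0.1801, 3.1700]  P^-=[0.9794 0.3300; 0.3300 0.9900]  H_jac=[-0.3144 -0.0179]  S=[0.3209]  K=[-0.9782; -0.3785]  nu=[2.3756]  x^+=[-2.5039, 2.2708]  P^+=[0.6724 0.2112; 0.2112 0.9440]
step 2: x^-=[-1.4366, 2.2708]  P^-=[1.1794 0.6699; 0.6699 1.1340]  H_jac=[-0.3145 -0.1990]  S=[0.4654]  K=[-1.0834; -0.9375]  nu=[1.5183]  x^+=[-3.0816, 0.8473]  P^+=[0.6331 0.1972; 0.1972 0.7250]

x_post = [-3.0816, 0.8473]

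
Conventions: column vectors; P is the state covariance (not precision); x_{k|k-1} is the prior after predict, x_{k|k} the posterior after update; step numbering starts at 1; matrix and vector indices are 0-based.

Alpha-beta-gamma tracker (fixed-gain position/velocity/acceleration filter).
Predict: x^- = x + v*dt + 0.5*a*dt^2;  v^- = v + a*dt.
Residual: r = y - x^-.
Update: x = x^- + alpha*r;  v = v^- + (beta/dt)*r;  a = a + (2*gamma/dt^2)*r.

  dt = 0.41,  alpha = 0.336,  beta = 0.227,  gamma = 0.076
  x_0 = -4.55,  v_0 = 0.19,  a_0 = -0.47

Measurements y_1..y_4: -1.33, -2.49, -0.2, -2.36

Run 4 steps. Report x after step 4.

x_post = 0.0004

step 1: x_pred=-4.5116  r=3.1816  x^+=-3.4426  v^+=1.7588  a^+=2.4069
step 2: x_pred=-2.5192  r=0.0292  x^+=-2.5094  v^+=2.7618  a^+=2.4333
step 3: x_pred=-1.1725  r=0.9725  x^+=-0.8458  v^+=4.2979  a^+=3.3126
step 4: x_pred=1.1948  r=-3.5548  x^+=0.0004  v^+=3.6879  a^+=0.0983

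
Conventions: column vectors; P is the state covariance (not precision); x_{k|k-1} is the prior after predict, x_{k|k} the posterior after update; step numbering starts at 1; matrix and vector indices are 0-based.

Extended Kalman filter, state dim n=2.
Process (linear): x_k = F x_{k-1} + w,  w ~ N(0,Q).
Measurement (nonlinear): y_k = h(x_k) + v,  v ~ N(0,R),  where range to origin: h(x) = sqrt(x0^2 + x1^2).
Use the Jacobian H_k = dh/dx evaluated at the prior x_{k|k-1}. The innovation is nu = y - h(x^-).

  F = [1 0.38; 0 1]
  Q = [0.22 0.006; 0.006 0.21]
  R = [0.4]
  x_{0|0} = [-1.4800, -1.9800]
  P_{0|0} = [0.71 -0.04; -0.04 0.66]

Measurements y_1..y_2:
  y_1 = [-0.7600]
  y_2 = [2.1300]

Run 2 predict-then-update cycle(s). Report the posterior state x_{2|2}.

x_post = [-0.8669, -1.1533]

step 1: x^-=[-2.2324, -1.9800]  P^-=[0.9949 0.2168; 0.2168 0.8700]  H_jac=[-0.7481 -0.6635]  S=[1.5552]  K=[-0.5711; -0.4755]  nu=[-3.7440]  x^+=[-0.0942, -0.1997]  P^+=[0.4876 -0.2055; -0.2055 0.5184]
step 2: x^-=[-0.1701, -0.1997]  P^-=[0.6263 -0.0025; -0.0025 0.7284]  H_jac=[-0.6483 -0.7614]  S=[1.0830]  K=[-0.3731; -0.5106]  nu=[1.8677]  x^+=[-0.8669, -1.1533]  P^+=[0.4755 -0.2089; -0.2089 0.4461]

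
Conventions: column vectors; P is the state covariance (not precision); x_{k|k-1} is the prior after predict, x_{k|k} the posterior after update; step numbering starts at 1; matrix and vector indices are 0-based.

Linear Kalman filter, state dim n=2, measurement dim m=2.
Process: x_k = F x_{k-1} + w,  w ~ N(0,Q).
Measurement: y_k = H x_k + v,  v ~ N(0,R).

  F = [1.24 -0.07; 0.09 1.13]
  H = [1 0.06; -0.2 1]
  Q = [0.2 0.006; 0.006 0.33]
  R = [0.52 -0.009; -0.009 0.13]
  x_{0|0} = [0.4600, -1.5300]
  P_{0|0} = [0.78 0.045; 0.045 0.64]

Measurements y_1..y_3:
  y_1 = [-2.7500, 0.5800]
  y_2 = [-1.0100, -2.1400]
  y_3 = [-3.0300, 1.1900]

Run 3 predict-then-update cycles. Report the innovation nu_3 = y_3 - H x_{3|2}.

step 1: x^-=[0.6775, -1.6875]  P^-=[1.3947 0.1052; 0.1052 1.1627]  S=[1.9315 -0.1142; -0.1142 1.3064]  K=[0.7212 -0.0699; 0.1430 0.8864]  nu=[-3.3262, 2.4030]  x^+=[-1.8894, -0.0332]  P^+=[0.3721 0.0588; 0.0588 0.1257]
step 2: x^-=[-2.3406, -0.2075]  P^-=[0.7626 0.1197; 0.1197 0.5055]  S=[1.2988 -0.0130; -0.0130 0.6181]  K=[0.5923 -0.0407; 0.1233 0.7816]  nu=[1.3430, -2.4006]  x^+=[-1.4473, -1.9184]  P^+=[0.3053 0.0504; 0.0504 0.1106]
step 3: x^-=[-1.6604, -2.2980]  P^-=[0.6613 0.1017; 0.1017 0.4839]  S=[1.1952 -0.0117; -0.0117 0.5997]  K=[0.5580 -0.0400; 0.1170 0.7753]  nu=[-1.2317, 3.1559]  x^+=[-2.4740, 0.0048]  P^+=[0.2877 0.0473; 0.0473 0.1092]

innov = [-1.2317, 3.1559]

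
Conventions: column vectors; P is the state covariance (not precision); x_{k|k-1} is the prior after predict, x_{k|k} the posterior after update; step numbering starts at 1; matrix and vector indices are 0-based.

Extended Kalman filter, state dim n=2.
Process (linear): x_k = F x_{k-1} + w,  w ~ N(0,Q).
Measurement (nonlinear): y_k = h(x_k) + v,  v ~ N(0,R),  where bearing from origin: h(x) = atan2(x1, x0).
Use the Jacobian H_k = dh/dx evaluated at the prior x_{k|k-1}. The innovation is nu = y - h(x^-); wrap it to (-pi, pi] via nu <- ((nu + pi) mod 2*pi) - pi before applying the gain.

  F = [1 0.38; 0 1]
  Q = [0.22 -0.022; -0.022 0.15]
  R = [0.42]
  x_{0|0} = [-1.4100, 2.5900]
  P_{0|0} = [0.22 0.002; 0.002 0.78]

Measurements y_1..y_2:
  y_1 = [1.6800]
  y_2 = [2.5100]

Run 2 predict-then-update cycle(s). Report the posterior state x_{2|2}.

step 1: x^-=[-0.4258, 2.5900]  P^-=[0.5542 0.2764; 0.2764 0.9300]  H_jac=[-0.3759 -0.0618]  S=[0.5147]  K=[-0.4379; -0.3135]  nu=[-0.0537]  x^+=[-0.4023, 2.6069]  P^+=[0.4554 0.2057; 0.2057 0.8794]
step 2: x^-=[0.5883, 2.6069]  P^-=[0.9588 0.5179; 0.5179 1.0294]  H_jac=[-0.3650 0.0824]  S=[0.5236]  K=[-0.5869; -0.1991]  nu=[1.1612]  x^+=[-0.0932, 2.3757]  P^+=[0.7784 0.4567; 0.4567 1.0086]

x_post = [-0.0932, 2.3757]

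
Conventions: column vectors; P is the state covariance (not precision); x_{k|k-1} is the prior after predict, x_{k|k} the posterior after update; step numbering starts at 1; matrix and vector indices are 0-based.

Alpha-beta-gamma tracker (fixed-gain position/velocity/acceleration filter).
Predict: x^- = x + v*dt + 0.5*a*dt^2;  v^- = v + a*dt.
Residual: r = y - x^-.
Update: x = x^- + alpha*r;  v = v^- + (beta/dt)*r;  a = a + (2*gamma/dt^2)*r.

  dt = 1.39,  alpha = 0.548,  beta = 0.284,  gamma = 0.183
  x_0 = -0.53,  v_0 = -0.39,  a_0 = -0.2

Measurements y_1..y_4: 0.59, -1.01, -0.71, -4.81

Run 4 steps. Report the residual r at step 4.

step 1: x_pred=-1.2653  r=1.8553  x^+=-0.2486  v^+=-0.2889  a^+=0.1515
step 2: x_pred=-0.5039  r=-0.5061  x^+=-0.7812  v^+=-0.1818  a^+=0.0556
step 3: x_pred=-0.9803  r=0.2703  x^+=-0.8322  v^+=-0.0493  a^+=0.1068
step 4: x_pred=-0.7976  r=-4.0124  x^+=-2.9964  v^+=-0.7207  a^+=-0.6533

resid = -4.0124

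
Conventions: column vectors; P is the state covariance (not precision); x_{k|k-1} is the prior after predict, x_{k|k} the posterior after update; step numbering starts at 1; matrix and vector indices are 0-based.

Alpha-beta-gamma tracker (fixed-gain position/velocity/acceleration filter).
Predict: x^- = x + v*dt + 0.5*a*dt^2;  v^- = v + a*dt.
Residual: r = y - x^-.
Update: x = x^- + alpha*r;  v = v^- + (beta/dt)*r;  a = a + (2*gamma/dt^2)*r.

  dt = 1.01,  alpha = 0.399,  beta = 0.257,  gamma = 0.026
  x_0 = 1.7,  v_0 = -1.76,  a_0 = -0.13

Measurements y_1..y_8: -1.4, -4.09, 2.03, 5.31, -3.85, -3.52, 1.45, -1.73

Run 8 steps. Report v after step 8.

step 1: x_pred=-0.1439  r=-1.2561  x^+=-0.6451  v^+=-2.2109  a^+=-0.1940
step 2: x_pred=-2.9771  r=-1.1129  x^+=-3.4211  v^+=-2.6901  a^+=-0.2508
step 3: x_pred=-6.2660  r=8.2960  x^+=-2.9559  v^+=-0.8324  a^+=0.1721
step 4: x_pred=-3.7088  r=9.0188  x^+=-0.1103  v^+=1.6364  a^+=0.6319
step 5: x_pred=1.8647  r=-5.7147  x^+=-0.4155  v^+=0.8204  a^+=0.3406
step 6: x_pred=0.5869  r=-4.1069  x^+=-1.0518  v^+=0.1194  a^+=0.1312
step 7: x_pred=-0.8643  r=2.3143  x^+=0.0591  v^+=0.8408  a^+=0.2492
step 8: x_pred=1.0354  r=-2.7654  x^+=-0.0680  v^+=0.3888  a^+=0.1082

v_post = 0.3888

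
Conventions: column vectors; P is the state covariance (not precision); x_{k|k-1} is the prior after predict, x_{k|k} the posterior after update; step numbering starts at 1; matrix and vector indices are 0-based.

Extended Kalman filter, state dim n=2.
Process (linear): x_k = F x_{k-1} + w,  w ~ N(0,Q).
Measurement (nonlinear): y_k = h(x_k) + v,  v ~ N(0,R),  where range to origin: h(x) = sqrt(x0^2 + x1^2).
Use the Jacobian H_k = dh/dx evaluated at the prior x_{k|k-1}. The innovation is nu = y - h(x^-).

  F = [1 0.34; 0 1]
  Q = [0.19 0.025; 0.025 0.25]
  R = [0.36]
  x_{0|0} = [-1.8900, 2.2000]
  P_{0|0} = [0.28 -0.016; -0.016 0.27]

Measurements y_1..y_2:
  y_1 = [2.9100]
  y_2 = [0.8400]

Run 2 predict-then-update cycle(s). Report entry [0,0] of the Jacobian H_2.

step 1: x^-=[-1.1420, 2.2000]  P^-=[0.4903 0.1008; 0.1008 0.5200]  H_jac=[-0.4607 0.8875]  S=[0.7913]  K=[-0.1724; 0.5246]  nu=[0.4313]  x^+=[-1.2164, 2.4262]  P^+=[0.4668 0.1724; 0.1724 0.3023]
step 2: x^-=[-0.3914, 2.4262]  P^-=[0.8090 0.3001; 0.3001 0.5523]  H_jac=[-0.1593 0.9872]  S=[0.8244]  K=[0.2031; 0.6034]  nu=[-1.6176]  x^+=[-0.7200, 1.4502]  P^+=[0.7749 0.1991; 0.1991 0.2521]

H_jac[0,0] = -0.1593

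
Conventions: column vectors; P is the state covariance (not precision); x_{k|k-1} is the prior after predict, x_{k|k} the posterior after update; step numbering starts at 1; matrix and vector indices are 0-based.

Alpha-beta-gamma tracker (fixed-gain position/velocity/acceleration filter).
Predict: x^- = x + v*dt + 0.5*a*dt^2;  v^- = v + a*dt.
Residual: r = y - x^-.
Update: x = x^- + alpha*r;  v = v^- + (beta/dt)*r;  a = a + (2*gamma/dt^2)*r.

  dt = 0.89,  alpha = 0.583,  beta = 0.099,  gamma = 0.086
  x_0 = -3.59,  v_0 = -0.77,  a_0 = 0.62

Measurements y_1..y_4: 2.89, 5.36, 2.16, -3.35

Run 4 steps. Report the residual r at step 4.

resid = -12.8655

step 1: x_pred=-4.0297  r=6.9197  x^+=0.0045  v^+=0.5515  a^+=2.1226
step 2: x_pred=1.3360  r=4.0240  x^+=3.6820  v^+=2.8882  a^+=2.9964
step 3: x_pred=7.4392  r=-5.2792  x^+=4.3614  v^+=4.9678  a^+=1.8500
step 4: x_pred=9.5155  r=-12.8655  x^+=2.0149  v^+=5.1832  a^+=-0.9436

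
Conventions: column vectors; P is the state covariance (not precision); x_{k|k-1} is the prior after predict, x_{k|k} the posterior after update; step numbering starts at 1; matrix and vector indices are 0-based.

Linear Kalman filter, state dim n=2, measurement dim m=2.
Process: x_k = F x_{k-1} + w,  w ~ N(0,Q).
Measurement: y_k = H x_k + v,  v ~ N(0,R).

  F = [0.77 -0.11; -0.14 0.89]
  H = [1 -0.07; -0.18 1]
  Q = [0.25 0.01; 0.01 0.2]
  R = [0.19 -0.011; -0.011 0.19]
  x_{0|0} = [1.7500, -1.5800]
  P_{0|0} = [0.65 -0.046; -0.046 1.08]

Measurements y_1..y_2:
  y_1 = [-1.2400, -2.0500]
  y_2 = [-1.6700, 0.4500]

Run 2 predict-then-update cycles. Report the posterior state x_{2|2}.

step 1: x^-=[1.5213, -1.6512]  P^-=[0.6562 -0.1980; -0.1980 1.0797]  S=[0.8793 -0.4052; -0.4052 1.3622]  K=[0.7593 -0.0062; 0.0767 0.8416]  nu=[-2.8769, -0.1250]  x^+=[-0.6622, -1.9769]  P^+=[0.1455 0.0167; 0.0167 0.1620]
step 2: x^-=[-0.2924, -1.6668]  P^-=[0.3354 -0.0099; -0.0099 0.3271]  S=[0.5284 -0.1043; -0.1043 0.5315]  K=[0.6346 -0.0077; 0.0625 0.6310]  nu=[-1.4942, 2.0641]  x^+=[-1.2565, -0.4577]  P^+=[0.1216 0.0134; 0.0134 0.1216]

x_post = [-1.2565, -0.4577]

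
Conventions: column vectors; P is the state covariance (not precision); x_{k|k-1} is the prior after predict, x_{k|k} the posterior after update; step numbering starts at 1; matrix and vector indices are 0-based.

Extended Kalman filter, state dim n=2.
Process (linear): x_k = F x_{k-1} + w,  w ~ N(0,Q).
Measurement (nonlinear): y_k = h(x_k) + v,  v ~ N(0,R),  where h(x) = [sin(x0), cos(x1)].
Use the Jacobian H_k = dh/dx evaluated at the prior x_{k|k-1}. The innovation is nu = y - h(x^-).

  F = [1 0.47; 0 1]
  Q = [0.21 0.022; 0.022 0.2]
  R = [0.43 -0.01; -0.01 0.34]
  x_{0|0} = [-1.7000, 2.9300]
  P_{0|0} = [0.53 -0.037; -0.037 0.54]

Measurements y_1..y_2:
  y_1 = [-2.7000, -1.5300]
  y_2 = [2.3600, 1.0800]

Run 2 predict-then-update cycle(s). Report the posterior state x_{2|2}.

step 1: x^-=[-0.3229, 2.9300]  P^-=[0.8245 0.2388; 0.2388 0.7400]  H_jac=[0.9483 0.0000; 0.0000 -0.2100]  S=[1.1715 -0.0576; -0.0576 0.3726]  K=[0.6659 -0.0317; 0.1741 -0.3902]  nu=[-2.3827, -0.5523]  x^+=[-1.8920, 2.7306]  P^+=[0.3023 0.0831; 0.0831 0.6399]
step 2: x^-=[-0.6086, 2.7306]  P^-=[0.7317 0.4058; 0.4058 0.8399]  H_jac=[0.8205 0.0000; 0.0000 -0.3995]  S=[0.9226 -0.1430; -0.1430 0.4741]  K=[0.6270 -0.1528; 0.2635 -0.6284]  nu=[2.9317, 1.9967]  x^+=[0.9245, 2.2484]  P^+=[0.3305 0.1458; 0.1458 0.5413]

x_post = [0.9245, 2.2484]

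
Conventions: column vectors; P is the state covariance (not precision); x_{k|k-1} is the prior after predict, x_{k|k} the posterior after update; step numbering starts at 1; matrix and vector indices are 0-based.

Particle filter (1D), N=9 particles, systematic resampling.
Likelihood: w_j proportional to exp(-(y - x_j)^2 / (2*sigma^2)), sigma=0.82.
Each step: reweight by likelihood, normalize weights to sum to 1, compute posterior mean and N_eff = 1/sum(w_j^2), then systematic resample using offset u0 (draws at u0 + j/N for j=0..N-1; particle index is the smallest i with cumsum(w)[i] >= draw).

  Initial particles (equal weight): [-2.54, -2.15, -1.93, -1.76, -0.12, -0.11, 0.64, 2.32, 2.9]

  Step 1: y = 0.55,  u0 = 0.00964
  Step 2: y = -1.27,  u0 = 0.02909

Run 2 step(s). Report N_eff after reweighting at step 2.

step 1: w=[0.0003, 0.0017, 0.0040, 0.0073, 0.2774, 0.2802, 0.3850, 0.0377, 0.0064]  mean=0.2631  Neff=3.2765  idx=[3, 4, 4, 5, 5, 5, 6, 6, 6]
step 2: w=[0.2898, 0.1296, 0.1296, 0.1274, 0.1274, 0.1274, 0.0230, 0.0230, 0.0230]  mean=-0.5390  Neff=5.9592  idx=[0, 0, 0, 1, 2, 3, 4, 5, 5]

N_eff = 5.9592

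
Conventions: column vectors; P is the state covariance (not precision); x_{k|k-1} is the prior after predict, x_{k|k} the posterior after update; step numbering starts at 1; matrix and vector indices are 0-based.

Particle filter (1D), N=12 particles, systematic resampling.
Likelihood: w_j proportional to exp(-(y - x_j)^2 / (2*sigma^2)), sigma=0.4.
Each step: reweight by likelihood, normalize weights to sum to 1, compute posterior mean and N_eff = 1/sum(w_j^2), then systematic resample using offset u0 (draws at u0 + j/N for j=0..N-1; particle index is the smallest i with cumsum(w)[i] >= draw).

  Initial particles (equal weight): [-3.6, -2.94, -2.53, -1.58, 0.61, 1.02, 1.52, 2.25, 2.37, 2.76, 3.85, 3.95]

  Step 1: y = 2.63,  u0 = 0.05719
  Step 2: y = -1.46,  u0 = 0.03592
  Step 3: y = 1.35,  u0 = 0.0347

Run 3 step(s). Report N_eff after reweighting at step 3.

step 1: w=[0.0000, 0.0000, 0.0000, 0.0000, 0.0000, 0.0001, 0.0088, 0.2620, 0.3331, 0.3903, 0.0039, 0.0018]  mean=2.4918  Neff=3.0117  idx=[7, 7, 7, 8, 8, 8, 8, 9, 9, 9, 9, 9]
step 2: w=[0.3090, 0.3090, 0.3090, 0.0183, 0.0183, 0.0183, 0.0183, 0.0000, 0.0000, 0.0000, 0.0000, 0.0000]  mean=2.2588  Neff=3.4758  idx=[0, 0, 0, 0, 1, 1, 1, 2, 2, 2, 2, 4]
step 3: w=[0.0871, 0.0871, 0.0871, 0.0871, 0.0871, 0.0871, 0.0871, 0.0871, 0.0871, 0.0871, 0.0871, 0.0424]  mean=2.2551  Neff=11.7421  idx=[0, 1, 2, 3, 4, 5, 6, 7, 8, 9, 9, 10]

N_eff = 11.7421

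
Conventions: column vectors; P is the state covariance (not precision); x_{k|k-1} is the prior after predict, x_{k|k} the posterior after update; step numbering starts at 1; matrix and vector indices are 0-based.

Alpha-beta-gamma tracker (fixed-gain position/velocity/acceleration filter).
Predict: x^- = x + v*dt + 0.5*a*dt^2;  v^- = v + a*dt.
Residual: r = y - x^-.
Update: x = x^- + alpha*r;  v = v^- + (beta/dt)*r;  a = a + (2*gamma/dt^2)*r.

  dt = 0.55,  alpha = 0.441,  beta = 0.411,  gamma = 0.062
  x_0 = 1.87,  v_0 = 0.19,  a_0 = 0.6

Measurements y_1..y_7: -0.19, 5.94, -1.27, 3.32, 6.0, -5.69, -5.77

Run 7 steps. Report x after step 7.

x_post = -3.8382

step 1: x_pred=2.0653  r=-2.2553  x^+=1.0707  v^+=-1.1653  a^+=-0.3245
step 2: x_pred=0.3807  r=5.5593  x^+=2.8324  v^+=2.8106  a^+=1.9544
step 3: x_pred=4.6738  r=-5.9438  x^+=2.0526  v^+=-0.5561  a^+=-0.4821
step 4: x_pred=1.6738  r=1.6462  x^+=2.3998  v^+=0.4089  a^+=0.1927
step 5: x_pred=2.6538  r=3.3462  x^+=4.1295  v^+=3.0154  a^+=1.5644
step 6: x_pred=6.0246  r=-11.7146  x^+=0.8585  v^+=-4.8781  a^+=-3.2376
step 7: x_pred=-2.3142  r=-3.4558  x^+=-3.8382  v^+=-9.2412  a^+=-4.6542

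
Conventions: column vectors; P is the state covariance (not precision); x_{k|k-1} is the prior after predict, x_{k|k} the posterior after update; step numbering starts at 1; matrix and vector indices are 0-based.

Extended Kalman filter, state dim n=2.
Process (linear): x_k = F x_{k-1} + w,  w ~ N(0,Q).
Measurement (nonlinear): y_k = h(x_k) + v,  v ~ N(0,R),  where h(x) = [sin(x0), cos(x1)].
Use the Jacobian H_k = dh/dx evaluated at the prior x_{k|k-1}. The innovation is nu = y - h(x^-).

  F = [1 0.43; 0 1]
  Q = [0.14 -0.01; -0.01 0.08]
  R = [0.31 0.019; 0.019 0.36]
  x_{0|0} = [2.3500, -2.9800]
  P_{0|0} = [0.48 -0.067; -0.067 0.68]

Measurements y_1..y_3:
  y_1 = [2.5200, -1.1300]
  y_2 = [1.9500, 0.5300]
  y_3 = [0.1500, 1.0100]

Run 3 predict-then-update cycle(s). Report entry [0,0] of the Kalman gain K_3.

step 1: x^-=[1.0686, -2.9800]  P^-=[0.6881 0.2154; 0.2154 0.7600]  H_jac=[0.4814 0.0000; 0.0000 0.1609]  S=[0.4694 0.0357; 0.0357 0.3797]  K=[0.7037 0.0251; 0.1978 0.3035]  nu=[1.6435, -0.1430]  x^+=[2.2215, -2.6983]  P^+=[0.4542 0.1394; 0.1394 0.7024]
step 2: x^-=[1.0612, -2.6983]  P^-=[0.8439 0.4314; 0.4314 0.7824]  H_jac=[0.4878 0.0000; 0.0000 0.4289]  S=[0.5108 0.1093; 0.1093 0.5039]  K=[0.7627 0.2018; 0.2827 0.6046]  nu=[1.0771, 1.4334]  x^+=[2.1719, -1.5273]  P^+=[0.4925 0.2032; 0.2032 0.5200]
step 3: x^-=[1.5152, -1.5273]  P^-=[0.9034 0.4168; 0.4168 0.6000]  H_jac=[0.0555 0.0000; 0.0000 0.9991]  S=[0.3128 0.0421; 0.0421 0.9589]  K=[0.1026 0.4297; -0.0102 0.6256]  nu=[-0.8485, 0.9665]  x^+=[1.8435, -0.9139]  P^+=[0.7193 0.1568; 0.1568 0.2252]

K[0,0] = 0.1026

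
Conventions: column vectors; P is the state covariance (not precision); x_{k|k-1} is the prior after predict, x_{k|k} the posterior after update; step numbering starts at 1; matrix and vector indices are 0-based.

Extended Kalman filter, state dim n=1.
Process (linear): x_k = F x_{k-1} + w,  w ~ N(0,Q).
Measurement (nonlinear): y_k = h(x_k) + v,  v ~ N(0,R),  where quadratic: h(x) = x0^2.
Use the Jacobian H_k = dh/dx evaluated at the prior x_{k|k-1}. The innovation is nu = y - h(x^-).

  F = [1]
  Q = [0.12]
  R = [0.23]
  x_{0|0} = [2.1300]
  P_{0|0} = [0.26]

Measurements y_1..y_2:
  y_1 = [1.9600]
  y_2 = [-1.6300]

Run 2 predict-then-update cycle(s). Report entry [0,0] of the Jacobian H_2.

step 1: x^-=[2.1300]  P^-=[0.3800]  H_jac=[4.2600]  S=[7.1261]  K=[0.2272]  nu=[-2.5769]  x^+=[1.5446]  P^+=[0.0123]
step 2: x^-=[1.5446]  P^-=[0.1323]  H_jac=[3.0892]  S=[1.4923]  K=[0.2738]  nu=[-4.0158]  x^+=[0.4450]  P^+=[0.0204]

H_jac[0,0] = 3.0892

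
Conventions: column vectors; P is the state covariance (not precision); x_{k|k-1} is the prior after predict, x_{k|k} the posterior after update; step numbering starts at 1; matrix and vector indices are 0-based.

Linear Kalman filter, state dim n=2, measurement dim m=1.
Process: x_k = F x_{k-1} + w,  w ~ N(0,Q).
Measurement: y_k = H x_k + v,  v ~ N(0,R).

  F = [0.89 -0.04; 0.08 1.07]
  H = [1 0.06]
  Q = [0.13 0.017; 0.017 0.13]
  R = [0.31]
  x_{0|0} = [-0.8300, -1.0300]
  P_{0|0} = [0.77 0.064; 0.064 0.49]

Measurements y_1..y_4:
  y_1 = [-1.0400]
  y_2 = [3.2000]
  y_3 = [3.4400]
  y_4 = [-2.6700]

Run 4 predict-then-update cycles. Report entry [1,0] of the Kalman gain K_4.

step 1: x^-=[-0.6975, -1.1685]  P^-=[0.7361 0.1116; 0.1116 0.7069]  S=[1.0621]  K=[0.6994; 0.1450]  nu=[-0.2724]  x^+=[-0.8880, -1.2080]  P^+=[0.2166 0.0039; 0.0039 0.6846]
step 2: x^-=[-0.7420, -1.3636]  P^-=[0.3024 0.0068; 0.0068 0.9158]  S=[0.6165]  K=[0.4911; 0.1002]  nu=[4.0238]  x^+=[1.2343, -0.9606]  P^+=[0.1537 -0.0235; -0.0235 0.9096]
step 3: x^-=[1.1369, -0.9290]  P^-=[0.2548 -0.0333; -0.0333 1.1684]  S=[0.5651]  K=[0.4475; 0.0651]  nu=[2.3588]  x^+=[2.1924, -0.7755]  P^+=[0.1417 -0.0498; -0.0498 1.1660]
step 4: x^-=[1.9823, -0.6544]  P^-=[0.2477 -0.0701; -0.0701 1.4573]  S=[0.5545]  K=[0.4391; 0.0313]  nu=[-4.6130]  x^+=[-0.0431, -0.7990]  P^+=[0.1408 -0.0777; -0.0777 1.4568]

K[1,0] = 0.0313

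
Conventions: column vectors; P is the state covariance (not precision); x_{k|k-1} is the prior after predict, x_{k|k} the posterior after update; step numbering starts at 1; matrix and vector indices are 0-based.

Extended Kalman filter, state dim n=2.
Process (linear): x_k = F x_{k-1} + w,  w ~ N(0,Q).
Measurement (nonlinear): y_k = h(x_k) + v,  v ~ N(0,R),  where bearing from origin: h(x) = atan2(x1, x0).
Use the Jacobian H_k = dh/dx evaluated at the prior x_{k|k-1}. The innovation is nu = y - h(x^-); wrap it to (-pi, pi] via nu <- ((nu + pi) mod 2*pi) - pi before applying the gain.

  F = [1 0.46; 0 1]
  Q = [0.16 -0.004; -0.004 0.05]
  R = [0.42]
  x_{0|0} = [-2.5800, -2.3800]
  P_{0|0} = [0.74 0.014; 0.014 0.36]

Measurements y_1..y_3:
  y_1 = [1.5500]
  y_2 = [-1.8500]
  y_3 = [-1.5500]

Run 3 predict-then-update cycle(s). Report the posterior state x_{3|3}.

x_post = [-5.9564, -2.3287]

step 1: x^-=[-3.6748, -2.3800]  P^-=[0.9891 0.1756; 0.1756 0.4100]  H_jac=[0.1242 -0.1917]  S=[0.4420]  K=[0.2017; -0.1285]  nu=[-2.1663]  x^+=[-4.1117, -2.1016]  P^+=[0.9711 0.1871; 0.1871 0.4027]
step 2: x^-=[-5.0785, -2.1016]  P^-=[1.3884 0.3683; 0.3683 0.4527]  H_jac=[0.0696 -0.1681]  S=[0.4309]  K=[0.0805; -0.1172]  nu=[0.8992]  x^+=[-5.0061, -2.2069]  P^+=[1.3856 0.3724; 0.3724 0.4468]
step 3: x^-=[-6.0213, -2.2069]  P^-=[1.9827 0.5739; 0.5739 0.4968]  H_jac=[0.0537 -0.1464]  S=[0.4273]  K=[0.0524; -0.0981]  nu=[1.2403]  x^+=[-5.9564, -2.3287]  P^+=[1.9815 0.5761; 0.5761 0.4927]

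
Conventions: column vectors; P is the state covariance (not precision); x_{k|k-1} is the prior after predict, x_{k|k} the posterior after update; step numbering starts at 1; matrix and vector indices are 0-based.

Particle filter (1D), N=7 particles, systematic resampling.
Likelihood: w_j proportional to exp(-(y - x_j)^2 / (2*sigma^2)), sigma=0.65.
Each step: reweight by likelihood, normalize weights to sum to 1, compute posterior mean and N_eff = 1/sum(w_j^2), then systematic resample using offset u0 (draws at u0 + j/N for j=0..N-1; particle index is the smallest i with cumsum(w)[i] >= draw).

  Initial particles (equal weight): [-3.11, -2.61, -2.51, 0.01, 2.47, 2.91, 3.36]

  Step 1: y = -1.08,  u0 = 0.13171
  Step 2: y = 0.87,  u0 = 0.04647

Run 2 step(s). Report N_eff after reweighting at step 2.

step 1: w=[0.0189, 0.1549, 0.2199, 0.6063, 0.0000, 0.0000, 0.0000]  mean=-1.0090  Neff=2.2712  idx=[1, 2, 3, 3, 3, 3, 3]
step 2: w=[0.0000, 0.0000, 0.2000, 0.2000, 0.2000, 0.2000, 0.2000]  mean=0.0100  Neff=5.0000  idx=[2, 2, 3, 4, 5, 5, 6]

N_eff = 5.0000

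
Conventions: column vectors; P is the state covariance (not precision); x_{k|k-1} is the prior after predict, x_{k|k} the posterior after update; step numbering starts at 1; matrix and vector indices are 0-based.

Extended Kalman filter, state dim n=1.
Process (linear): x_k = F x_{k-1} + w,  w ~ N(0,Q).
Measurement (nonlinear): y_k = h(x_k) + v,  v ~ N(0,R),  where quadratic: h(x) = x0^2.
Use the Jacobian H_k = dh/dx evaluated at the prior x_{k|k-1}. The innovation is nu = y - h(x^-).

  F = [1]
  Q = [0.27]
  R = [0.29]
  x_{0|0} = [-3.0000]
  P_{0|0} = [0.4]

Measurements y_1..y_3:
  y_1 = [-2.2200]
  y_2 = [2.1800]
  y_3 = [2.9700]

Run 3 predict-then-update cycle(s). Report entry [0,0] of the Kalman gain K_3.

K[0,0] = -0.3089

step 1: x^-=[-3.0000]  P^-=[0.6700]  H_jac=[-6.0000]  S=[24.4100]  K=[-0.1647]  nu=[-11.2200]  x^+=[-1.1522]  P^+=[0.0080]
step 2: x^-=[-1.1522]  P^-=[0.2780]  H_jac=[-2.3044]  S=[1.7661]  K=[-0.3627]  nu=[0.8524]  x^+=[-1.4614]  P^+=[0.0456]
step 3: x^-=[-1.4614]  P^-=[0.3156]  H_jac=[-2.9227]  S=[2.9864]  K=[-0.3089]  nu=[0.8344]  x^+=[-1.7191]  P^+=[0.0307]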